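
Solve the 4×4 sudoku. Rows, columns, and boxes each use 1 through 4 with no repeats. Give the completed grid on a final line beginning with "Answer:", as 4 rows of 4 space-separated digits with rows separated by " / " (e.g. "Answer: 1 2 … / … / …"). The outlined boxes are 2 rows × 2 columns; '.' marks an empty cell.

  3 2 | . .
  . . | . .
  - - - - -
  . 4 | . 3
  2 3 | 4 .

Step 1. [r1c3∈{1}] r1c3 has the single candidate 1. So r1c3=1.
Step 2. [r2c1∈{1,4}] col 1 places 4 nowhere but r2c1, so r2c1=4.
Step 3. [r2c3∈{2,3}] in row 2, 3 fits only at r2c3. So r2c3=3.
Step 4. [r2c2∈{1}] nothing but 1 survives at r2c2. So r2c2=1.
Step 5. [r3c1∈{1}] r3c1 has the single candidate 1. So r3c1=1.
Step 6. [r3c3∈{2}] nothing but 2 survives at r3c3. So r3c3=2.
Step 7. [r2c4∈{2}] only 2 remains possible at r2c4, so r2c4=2.
Step 8. [r1c4∈{4}] only 4 remains possible at r1c4. So r1c4=4.
Step 9. [r4c4∈{1}] r4c4 has the single candidate 1 ⇒ r4c4=1.

Answer: 3 2 1 4 / 4 1 3 2 / 1 4 2 3 / 2 3 4 1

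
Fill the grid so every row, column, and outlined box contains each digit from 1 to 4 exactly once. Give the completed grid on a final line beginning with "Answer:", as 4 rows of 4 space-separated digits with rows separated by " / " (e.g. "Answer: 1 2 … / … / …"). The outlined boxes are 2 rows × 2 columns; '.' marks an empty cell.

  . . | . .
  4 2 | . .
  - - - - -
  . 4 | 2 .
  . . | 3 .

Step 1. [r4c2∈{1}] r4c2's peers cover all but 1 ⇒ r4c2=1.
Step 2. [r2c3∈{1}] nothing but 1 survives at r2c3 ⇒ r2c3=1.
Step 3. [r1c2∈{3}] only 3 remains possible at r1c2 ⇒ r1c2=3.
Step 4. [r1c4∈{2,4}] row 1 places 2 nowhere but r1c4, so r1c4=2.
Step 5. [r4c1∈{2}] r4c1 is down to just 2, so r4c1=2.
Step 6. [r1c3∈{4}] nothing but 4 survives at r1c3, so r1c3=4.
Step 7. [r3c4∈{1}] r3c4 is down to just 1. So r3c4=1.
Step 8. [r3c1∈{3}] r3c1's peers cover all but 3, so r3c1=3.
Step 9. [r2c4∈{3}] r2c4's peers cover all but 3. So r2c4=3.
Step 10. [r1c1∈{1}] r1c1's peers cover all but 1, so r1c1=1.
Step 11. [r4c4∈{4}] r4c4 has the single candidate 4, so r4c4=4.

Answer: 1 3 4 2 / 4 2 1 3 / 3 4 2 1 / 2 1 3 4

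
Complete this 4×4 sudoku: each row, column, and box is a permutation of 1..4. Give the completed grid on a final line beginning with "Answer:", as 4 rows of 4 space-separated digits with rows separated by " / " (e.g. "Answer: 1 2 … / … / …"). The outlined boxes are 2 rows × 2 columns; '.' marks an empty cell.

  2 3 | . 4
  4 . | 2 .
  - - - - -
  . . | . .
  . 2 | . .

Step 1. [r4c3∈{1,3,4}] 4 has one home in row 4: r4c3, so r4c3=4.
Step 2. [r3c3∈{1,3}] 3 has one home in col 3: r3c3 ⇒ r3c3=3.
Step 3. [r3c1∈{1}] only 1 remains possible at r3c1. So r3c1=1.
Step 4. [r2c4∈{1,3}] row 2 places 3 nowhere but r2c4 ⇒ r2c4=3.
Step 5. [r4c4∈{1}] r4c4 is down to just 1. So r4c4=1.
Step 6. [r4c1∈{3}] only 3 remains possible at r4c1, so r4c1=3.
Step 7. [r3c2∈{4}] r3c2's peers cover all but 4, so r3c2=4.
Step 8. [r3c4∈{2}] r3c4's peers cover all but 2, so r3c4=2.
Step 9. [r2c2∈{1}] only 1 remains possible at r2c2, so r2c2=1.
Step 10. [r1c3∈{1}] r1c3's peers cover all but 1. So r1c3=1.

Answer: 2 3 1 4 / 4 1 2 3 / 1 4 3 2 / 3 2 4 1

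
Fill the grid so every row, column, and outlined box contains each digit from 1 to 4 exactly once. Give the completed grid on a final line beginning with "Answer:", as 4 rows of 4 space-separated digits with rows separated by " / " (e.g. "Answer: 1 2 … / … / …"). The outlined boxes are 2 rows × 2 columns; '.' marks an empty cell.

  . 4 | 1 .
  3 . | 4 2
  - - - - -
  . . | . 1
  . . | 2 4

Step 1. [r4c2∈{1,3}] in row 4, 3 fits only at r4c2 ⇒ r4c2=3.
Step 2. [r3c2∈{2}] r3c2 is down to just 2, so r3c2=2.
Step 3. [r4c1∈{1}] only 1 remains possible at r4c1 ⇒ r4c1=1.
Step 4. [r1c1∈{2}] only 2 remains possible at r1c1 ⇒ r1c1=2.
Step 5. [r3c1∈{4}] only 4 remains possible at r3c1, so r3c1=4.
Step 6. [r3c3∈{3}] only 3 remains possible at r3c3. So r3c3=3.
Step 7. [r2c2∈{1}] r2c2 is down to just 1 ⇒ r2c2=1.
Step 8. [r1c4∈{3}] nothing but 3 survives at r1c4. So r1c4=3.

Answer: 2 4 1 3 / 3 1 4 2 / 4 2 3 1 / 1 3 2 4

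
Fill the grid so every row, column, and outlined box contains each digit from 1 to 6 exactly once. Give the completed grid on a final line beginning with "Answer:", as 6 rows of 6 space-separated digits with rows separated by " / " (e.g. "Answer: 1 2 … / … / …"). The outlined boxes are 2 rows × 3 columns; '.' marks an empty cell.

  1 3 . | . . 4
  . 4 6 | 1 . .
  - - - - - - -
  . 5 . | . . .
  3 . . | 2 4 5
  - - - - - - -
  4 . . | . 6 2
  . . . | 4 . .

Step 1. [r5c2∈{1}] r5c2's peers cover all but 1 ⇒ r5c2=1.
Step 2. [r3c6∈{1,3,6}] 6 has one home in col 6: r3c6 ⇒ r3c6=6.
Step 3. [r3c5∈{1,3}] box 4 places 1 nowhere but r3c5, so r3c5=1.
Step 4. [r6c1∈{2,5,6}] 6 has one home in col 1: r6c1, so r6c1=6.
Step 5. [r2c1∈{2,5}] col 1 places 5 nowhere but r2c1 ⇒ r2c1=5.
Step 6. [r1c3∈{2}] only 2 remains possible at r1c3 ⇒ r1c3=2.
Step 7. [r2c6∈{3}] nothing but 3 survives at r2c6 ⇒ r2c6=3.
Step 8. [r6c5∈{3,5}] r6c5 is the only open cell in col 5 admitting 3, so r6c5=3.
Step 9. [r5c4∈{5}] only 5 remains possible at r5c4. So r5c4=5.
Step 10. [r3c1∈{2}] only 2 remains possible at r3c1 ⇒ r3c1=2.
Step 11. [r4c2∈{6}] r4c2's peers cover all but 6, so r4c2=6.
Step 12. [r1c5∈{5}] nothing but 5 survives at r1c5. So r1c5=5.
Step 13. [r3c3∈{4}] only 4 remains possible at r3c3, so r3c3=4.
Step 14. [r1c4∈{6}] r1c4's peers cover all but 6. So r1c4=6.
Step 15. [r3c4∈{3}] r3c4's peers cover all but 3, so r3c4=3.
Step 16. [r6c3∈{5}] only 5 remains possible at r6c3, so r6c3=5.
Step 17. [r5c3∈{3}] only 3 remains possible at r5c3. So r5c3=3.
Step 18. [r2c5∈{2}] nothing but 2 survives at r2c5 ⇒ r2c5=2.
Step 19. [r6c6∈{1}] nothing but 1 survives at r6c6. So r6c6=1.
Step 20. [r4c3∈{1}] r4c3's peers cover all but 1. So r4c3=1.
Step 21. [r6c2∈{2}] only 2 remains possible at r6c2, so r6c2=2.

Answer: 1 3 2 6 5 4 / 5 4 6 1 2 3 / 2 5 4 3 1 6 / 3 6 1 2 4 5 / 4 1 3 5 6 2 / 6 2 5 4 3 1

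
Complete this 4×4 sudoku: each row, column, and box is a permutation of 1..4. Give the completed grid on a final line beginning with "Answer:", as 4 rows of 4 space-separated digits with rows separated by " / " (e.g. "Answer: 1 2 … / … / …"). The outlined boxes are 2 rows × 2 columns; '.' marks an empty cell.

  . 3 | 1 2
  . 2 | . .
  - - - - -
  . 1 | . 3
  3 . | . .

Step 1. [r4c2∈{4}] only 4 remains possible at r4c2 ⇒ r4c2=4.
Step 2. [r3c3∈{2,4}] r3c3 is the only open cell in row 3 admitting 4, so r3c3=4.
Step 3. [r2c4∈{4}] nothing but 4 survives at r2c4. So r2c4=4.
Step 4. [r4c3∈{2}] r4c3 is down to just 2. So r4c3=2.
Step 5. [r4c4∈{1}] r4c4's peers cover all but 1 ⇒ r4c4=1.
Step 6. [r3c1∈{2}] r3c1 is down to just 2. So r3c1=2.
Step 7. [r2c1∈{1}] r2c1 has the single candidate 1. So r2c1=1.
Step 8. [r1c1∈{4}] r1c1 has the single candidate 4. So r1c1=4.
Step 9. [r2c3∈{3}] nothing but 3 survives at r2c3 ⇒ r2c3=3.

Answer: 4 3 1 2 / 1 2 3 4 / 2 1 4 3 / 3 4 2 1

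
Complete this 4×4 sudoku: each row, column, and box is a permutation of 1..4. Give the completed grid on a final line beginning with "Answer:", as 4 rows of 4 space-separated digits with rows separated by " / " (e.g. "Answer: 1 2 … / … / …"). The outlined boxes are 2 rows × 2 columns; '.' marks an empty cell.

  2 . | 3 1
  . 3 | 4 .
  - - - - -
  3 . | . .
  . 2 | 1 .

Step 1. [r4c1∈{4}] r4c1 is down to just 4. So r4c1=4.
Step 2. [r3c3∈{2}] only 2 remains possible at r3c3. So r3c3=2.
Step 3. [r1c2∈{4}] r1c2's peers cover all but 4, so r1c2=4.
Step 4. [r2c4∈{2}] nothing but 2 survives at r2c4, so r2c4=2.
Step 5. [r4c4∈{3}] r4c4's peers cover all but 3 ⇒ r4c4=3.
Step 6. [r3c2∈{1}] r3c2 has the single candidate 1, so r3c2=1.
Step 7. [r3c4∈{4}] nothing but 4 survives at r3c4. So r3c4=4.
Step 8. [r2c1∈{1}] r2c1 is down to just 1, so r2c1=1.

Answer: 2 4 3 1 / 1 3 4 2 / 3 1 2 4 / 4 2 1 3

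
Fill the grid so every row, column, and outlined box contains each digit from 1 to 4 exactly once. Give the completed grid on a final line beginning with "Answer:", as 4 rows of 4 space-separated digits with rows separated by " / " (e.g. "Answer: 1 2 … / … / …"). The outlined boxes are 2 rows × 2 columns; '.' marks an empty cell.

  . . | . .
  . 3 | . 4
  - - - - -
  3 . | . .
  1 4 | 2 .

Step 1. [r1c4∈{1,2,3}] across col 4, 2 lands solely at r1c4 ⇒ r1c4=2.
Step 2. [r2c3∈{1}] r2c3 has the single candidate 1 ⇒ r2c3=1.
Step 3. [r2c1∈{2}] r2c1 is down to just 2, so r2c1=2.
Step 4. [r3c4∈{1}] nothing but 1 survives at r3c4. So r3c4=1.
Step 5. [r1c3∈{3}] r1c3 has the single candidate 3 ⇒ r1c3=3.
Step 6. [r4c4∈{3}] only 3 remains possible at r4c4, so r4c4=3.
Step 7. [r3c3∈{4}] r3c3's peers cover all but 4, so r3c3=4.
Step 8. [r1c1∈{4}] r1c1 is down to just 4. So r1c1=4.
Step 9. [r1c2∈{1}] r1c2 has the single candidate 1, so r1c2=1.
Step 10. [r3c2∈{2}] nothing but 2 survives at r3c2, so r3c2=2.

Answer: 4 1 3 2 / 2 3 1 4 / 3 2 4 1 / 1 4 2 3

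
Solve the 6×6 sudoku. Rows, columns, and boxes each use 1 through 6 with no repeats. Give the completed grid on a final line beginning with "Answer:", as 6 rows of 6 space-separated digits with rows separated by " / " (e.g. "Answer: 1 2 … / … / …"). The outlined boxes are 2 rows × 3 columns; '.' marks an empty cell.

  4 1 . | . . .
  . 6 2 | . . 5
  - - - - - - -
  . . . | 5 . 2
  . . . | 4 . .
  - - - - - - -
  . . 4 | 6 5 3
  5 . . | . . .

Step 1. [r2c1∈{3}] r2c1's peers cover all but 3. So r2c1=3.
Step 2. [r5c1∈{1,2}] 1 has one home in row 5: r5c1 ⇒ r5c1=1.
Step 3. [r3c1∈{6}] r3c1's peers cover all but 6. So r3c1=6.
Step 4. [r4c2∈{2,3,5}] r4c2 is the only open cell in col 2 admitting 5 ⇒ r4c2=5.
Step 5. [r1c6∈{6}] r1c6 is down to just 6, so r1c6=6.
Step 6. [r4c6∈{1}] r4c6 has the single candidate 1. So r4c6=1.
Step 7. [r3c5∈{3}] only 3 remains possible at r3c5. So r3c5=3.
Step 8. [r2c4∈{1}] r2c4's peers cover all but 1 ⇒ r2c4=1.
Step 9. [r6c4∈{2}] r6c4 has the single candidate 2. So r6c4=2.
Step 10. [r6c3∈{3,6}] 6 has one home in row 6: r6c3. So r6c3=6.
Step 11. [r6c6∈{4}] only 4 remains possible at r6c6 ⇒ r6c6=4.
Step 12. [r6c2∈{3}] r6c2 has the single candidate 3 ⇒ r6c2=3.
Step 13. [r1c4∈{3}] r1c4 has the single candidate 3, so r1c4=3.
Step 14. [r3c3∈{1}] nothing but 1 survives at r3c3 ⇒ r3c3=1.
Step 15. [r5c2∈{2}] r5c2 has the single candidate 2. So r5c2=2.
Step 16. [r1c3∈{5}] only 5 remains possible at r1c3. So r1c3=5.
Step 17. [r2c5∈{4}] only 4 remains possible at r2c5, so r2c5=4.
Step 18. [r4c3∈{3}] r4c3 has the single candidate 3 ⇒ r4c3=3.
Step 19. [r4c5∈{6}] r4c5's peers cover all but 6. So r4c5=6.
Step 20. [r3c2∈{4}] r3c2's peers cover all but 4 ⇒ r3c2=4.
Step 21. [r6c5∈{1}] r6c5 has the single candidate 1 ⇒ r6c5=1.
Step 22. [r4c1∈{2}] r4c1 is down to just 2, so r4c1=2.
Step 23. [r1c5∈{2}] nothing but 2 survives at r1c5 ⇒ r1c5=2.

Answer: 4 1 5 3 2 6 / 3 6 2 1 4 5 / 6 4 1 5 3 2 / 2 5 3 4 6 1 / 1 2 4 6 5 3 / 5 3 6 2 1 4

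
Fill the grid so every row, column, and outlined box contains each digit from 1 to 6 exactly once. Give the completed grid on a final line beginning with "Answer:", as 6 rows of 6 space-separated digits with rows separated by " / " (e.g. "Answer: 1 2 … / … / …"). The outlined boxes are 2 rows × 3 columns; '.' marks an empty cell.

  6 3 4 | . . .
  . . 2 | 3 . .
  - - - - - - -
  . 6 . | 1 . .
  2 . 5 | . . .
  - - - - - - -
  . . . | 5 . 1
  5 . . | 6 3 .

Step 1. [r4c4∈{4}] r4c4 has the single candidate 4, so r4c4=4.
Step 2. [r3c3∈{3}] nothing but 3 survives at r3c3, so r3c3=3.
Step 3. [r2c2∈{1,5}] r2c2 is the only open cell in col 2 admitting 5 ⇒ r2c2=5.
Step 4. [r1c5∈{1,2,5}] r1c5 is the only open cell in row 1 admitting 1, so r1c5=1.
Step 5. [r4c5∈{6}] r4c5 has the single candidate 6. So r4c5=6.
Step 6. [r2c5∈{4}] only 4 remains possible at r2c5. So r2c5=4.
Step 7. [r5c5∈{2}] r5c5 is down to just 2, so r5c5=2.
Step 8. [r6c2∈{1,2,4}] across row 6, 2 lands solely at r6c2 ⇒ r6c2=2.
Step 9. [r1c6∈{2,5}] 5 has one home in row 1: r1c6, so r1c6=5.
Step 10. [r5c1∈{3,4}] across row 5, 3 lands solely at r5c1. So r5c1=3.
Step 11. [r2c1∈{1}] only 1 remains possible at r2c1 ⇒ r2c1=1.
Step 12. [r3c1∈{4}] r3c1 has the single candidate 4, so r3c1=4.
Step 13. [r3c5∈{5}] only 5 remains possible at r3c5 ⇒ r3c5=5.
Step 14. [r6c3∈{1}] r6c3 is down to just 1 ⇒ r6c3=1.
Step 15. [r5c3∈{6}] nothing but 6 survives at r5c3 ⇒ r5c3=6.
Step 16. [r6c6∈{4}] nothing but 4 survives at r6c6 ⇒ r6c6=4.
Step 17. [r3c6∈{2}] nothing but 2 survives at r3c6, so r3c6=2.
Step 18. [r1c4∈{2}] only 2 remains possible at r1c4, so r1c4=2.
Step 19. [r5c2∈{4}] r5c2 is down to just 4. So r5c2=4.
Step 20. [r4c6∈{3}] nothing but 3 survives at r4c6 ⇒ r4c6=3.
Step 21. [r4c2∈{1}] r4c2 is down to just 1 ⇒ r4c2=1.
Step 22. [r2c6∈{6}] r2c6's peers cover all but 6. So r2c6=6.

Answer: 6 3 4 2 1 5 / 1 5 2 3 4 6 / 4 6 3 1 5 2 / 2 1 5 4 6 3 / 3 4 6 5 2 1 / 5 2 1 6 3 4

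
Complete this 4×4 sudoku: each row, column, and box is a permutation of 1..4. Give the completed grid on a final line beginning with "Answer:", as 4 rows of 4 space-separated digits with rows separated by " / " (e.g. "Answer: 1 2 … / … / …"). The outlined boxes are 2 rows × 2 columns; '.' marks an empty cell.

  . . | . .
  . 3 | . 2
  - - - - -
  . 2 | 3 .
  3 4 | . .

Step 1. [r1c2∈{1}] r1c2 has the single candidate 1 ⇒ r1c2=1.
Step 2. [r1c3∈{4}] only 4 remains possible at r1c3 ⇒ r1c3=4.
Step 3. [r4c4∈{1}] nothing but 1 survives at r4c4 ⇒ r4c4=1.
Step 4. [r4c3∈{2}] nothing but 2 survives at r4c3. So r4c3=2.
Step 5. [r3c1∈{1}] r3c1 has the single candidate 1. So r3c1=1.
Step 6. [r2c1∈{4}] r2c1 has the single candidate 4. So r2c1=4.
Step 7. [r3c4∈{4}] r3c4's peers cover all but 4, so r3c4=4.
Step 8. [r1c4∈{3}] r1c4's peers cover all but 3, so r1c4=3.
Step 9. [r2c3∈{1}] only 1 remains possible at r2c3, so r2c3=1.
Step 10. [r1c1∈{2}] only 2 remains possible at r1c1. So r1c1=2.

Answer: 2 1 4 3 / 4 3 1 2 / 1 2 3 4 / 3 4 2 1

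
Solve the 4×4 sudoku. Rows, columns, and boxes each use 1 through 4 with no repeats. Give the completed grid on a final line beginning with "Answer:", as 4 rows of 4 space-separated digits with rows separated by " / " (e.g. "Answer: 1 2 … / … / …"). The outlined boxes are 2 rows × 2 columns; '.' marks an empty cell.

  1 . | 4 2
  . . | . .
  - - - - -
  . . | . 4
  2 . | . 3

Step 1. [r2c3∈{1,3}] in col 3, 3 fits only at r2c3, so r2c3=3.
Step 2. [r4c3∈{1}] only 1 remains possible at r4c3. So r4c3=1.
Step 3. [r2c1∈{4}] r2c1 has the single candidate 4, so r2c1=4.
Step 4. [r1c2∈{3}] only 3 remains possible at r1c2 ⇒ r1c2=3.
Step 5. [r3c3∈{2}] r3c3's peers cover all but 2 ⇒ r3c3=2.
Step 6. [r2c2∈{2}] only 2 remains possible at r2c2. So r2c2=2.
Step 7. [r3c1∈{3}] r3c1 is down to just 3 ⇒ r3c1=3.
Step 8. [r2c4∈{1}] only 1 remains possible at r2c4 ⇒ r2c4=1.
Step 9. [r3c2∈{1}] r3c2 is down to just 1. So r3c2=1.
Step 10. [r4c2∈{4}] nothing but 4 survives at r4c2. So r4c2=4.

Answer: 1 3 4 2 / 4 2 3 1 / 3 1 2 4 / 2 4 1 3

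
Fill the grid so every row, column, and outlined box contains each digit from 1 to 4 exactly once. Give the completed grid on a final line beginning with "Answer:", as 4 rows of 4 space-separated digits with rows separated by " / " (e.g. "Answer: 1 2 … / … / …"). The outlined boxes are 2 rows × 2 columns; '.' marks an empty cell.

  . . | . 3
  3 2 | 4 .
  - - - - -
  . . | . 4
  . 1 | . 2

Step 1. [r3c3∈{1,3}] in row 3, 1 fits only at r3c3 ⇒ r3c3=1.
Step 2. [r1c1∈{1,4}] in row 1, 1 fits only at r1c1 ⇒ r1c1=1.
Step 3. [r3c1∈{2}] r3c1's peers cover all but 2, so r3c1=2.
Step 4. [r4c3∈{3}] only 3 remains possible at r4c3, so r4c3=3.
Step 5. [r1c3∈{2}] nothing but 2 survives at r1c3. So r1c3=2.
Step 6. [r4c1∈{4}] r4c1 is down to just 4. So r4c1=4.
Step 7. [r1c2∈{4}] r1c2 has the single candidate 4, so r1c2=4.
Step 8. [r3c2∈{3}] r3c2 has the single candidate 3 ⇒ r3c2=3.
Step 9. [r2c4∈{1}] nothing but 1 survives at r2c4. So r2c4=1.

Answer: 1 4 2 3 / 3 2 4 1 / 2 3 1 4 / 4 1 3 2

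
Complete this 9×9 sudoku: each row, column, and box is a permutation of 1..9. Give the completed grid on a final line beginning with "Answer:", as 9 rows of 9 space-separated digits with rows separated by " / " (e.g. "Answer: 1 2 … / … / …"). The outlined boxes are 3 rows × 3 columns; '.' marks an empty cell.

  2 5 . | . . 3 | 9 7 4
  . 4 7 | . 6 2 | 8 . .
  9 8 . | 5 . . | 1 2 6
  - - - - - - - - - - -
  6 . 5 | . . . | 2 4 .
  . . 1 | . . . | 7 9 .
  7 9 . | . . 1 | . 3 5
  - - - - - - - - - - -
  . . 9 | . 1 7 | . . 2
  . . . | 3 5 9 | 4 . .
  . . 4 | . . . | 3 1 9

Step 1. [r4c6∈{8}] r4c6 is down to just 8 ⇒ r4c6=8.
Step 2. [r5c1∈{3,4,8}] 4 has one home in col 1: r5c1, so r5c1=4.
Step 3. [r8c2∈{1,2,6,7}] r8c2 is the only open cell in col 2 admitting 1. So r8c2=1.
Step 4. [r8c1∈{8}] r8c1's peers cover all but 8. So r8c1=8.
Step 5. [r9c6∈{6}] nothing but 6 survives at r9c6, so r9c6=6.
Step 6. [r7c2∈{3,6}] col 2 places 6 nowhere but r7c2 ⇒ r7c2=6.
Step 7. [r4c5∈{3,7,9}] in col 5, 9 fits only at r4c5, so r4c5=9.
Step 8. [r7c8∈{5,8}] in col 8, 8 fits only at r7c8, so r7c8=8.
Step 9. [r7c1∈{3,5}] r7c1 is the only open cell in row 7 admitting 3, so r7c1=3.
Step 10. [r5c4∈{2,6}] in row 5, 6 fits only at r5c4. So r5c4=6.
Step 11. [r5c5∈{2,3}] across col 5, 3 lands solely at r5c5 ⇒ r5c5=3.
Step 12. [r1c4∈{1,8}] in row 1, 1 fits only at r1c4, so r1c4=1.
Step 13. [r9c4∈{2,8}] r9c4 is the only open cell in col 4 admitting 8, so r9c4=8.
Step 14. [r6c4∈{2,4}] 2 has one home in col 4: r6c4. So r6c4=2.
Step 15. [r5c2∈{2}] only 2 remains possible at r5c2. So r5c2=2.
Step 16. [r6c5∈{4}] r6c5 has the single candidate 4, so r6c5=4.
Step 17. [r9c1∈{5}] only 5 remains possible at r9c1. So r9c1=5.
Step 18. [r7c4∈{4}] r7c4 has the single candidate 4, so r7c4=4.
Step 19. [r6c3∈{8}] nothing but 8 survives at r6c3. So r6c3=8.
Step 20. [r8c8∈{6}] only 6 remains possible at r8c8 ⇒ r8c8=6.
Step 21. [r4c9∈{1}] nothing but 1 survives at r4c9. So r4c9=1.
Step 22. [r9c2∈{7}] r9c2's peers cover all but 7. So r9c2=7.
Step 23. [r4c4∈{7}] r4c4 has the single candidate 7 ⇒ r4c4=7.
Step 24. [r7c7∈{5}] r7c7 has the single candidate 5, so r7c7=5.
Step 25. [r2c4∈{9}] only 9 remains possible at r2c4. So r2c4=9.
Step 26. [r3c5∈{7}] nothing but 7 survives at r3c5. So r3c5=7.
Step 27. [r1c5∈{8}] r1c5 is down to just 8 ⇒ r1c5=8.
Step 28. [r9c5∈{2}] only 2 remains possible at r9c5, so r9c5=2.
Step 29. [r5c9∈{8}] r5c9 is down to just 8, so r5c9=8.
Step 30. [r8c3∈{2}] only 2 remains possible at r8c3 ⇒ r8c3=2.
Step 31. [r1c3∈{6}] r1c3 is down to just 6 ⇒ r1c3=6.
Step 32. [r6c7∈{6}] only 6 remains possible at r6c7, so r6c7=6.
Step 33. [r3c3∈{3}] r3c3 is down to just 3, so r3c3=3.
Step 34. [r5c6∈{5}] only 5 remains possible at r5c6, so r5c6=5.
Step 35. [r3c6∈{4}] r3c6 is down to just 4 ⇒ r3c6=4.
Step 36. [r2c8∈{5}] r2c8's peers cover all but 5. So r2c8=5.
Step 37. [r4c2∈{3}] r4c2 has the single candidate 3, so r4c2=3.
Step 38. [r2c1∈{1}] r2c1 is down to just 1, so r2c1=1.
Step 39. [r8c9∈{7}] nothing but 7 survives at r8c9, so r8c9=7.
Step 40. [r2c9∈{3}] r2c9 is down to just 3 ⇒ r2c9=3.

Answer: 2 5 6 1 8 3 9 7 4 / 1 4 7 9 6 2 8 5 3 / 9 8 3 5 7 4 1 2 6 / 6 3 5 7 9 8 2 4 1 / 4 2 1 6 3 5 7 9 8 / 7 9 8 2 4 1 6 3 5 / 3 6 9 4 1 7 5 8 2 / 8 1 2 3 5 9 4 6 7 / 5 7 4 8 2 6 3 1 9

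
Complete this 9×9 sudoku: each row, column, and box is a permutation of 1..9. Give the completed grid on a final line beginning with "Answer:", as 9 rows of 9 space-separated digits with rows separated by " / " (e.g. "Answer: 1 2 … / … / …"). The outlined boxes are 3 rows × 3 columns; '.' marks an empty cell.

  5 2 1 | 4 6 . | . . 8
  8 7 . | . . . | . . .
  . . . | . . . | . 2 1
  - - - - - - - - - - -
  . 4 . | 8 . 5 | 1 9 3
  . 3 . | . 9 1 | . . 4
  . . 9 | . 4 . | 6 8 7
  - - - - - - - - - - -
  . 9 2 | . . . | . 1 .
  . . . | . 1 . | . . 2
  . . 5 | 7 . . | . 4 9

Step 1. [r3c1∈{3,4,6,9}] r3c1 is the only open cell in col 1 admitting 9 ⇒ r3c1=9.
Step 2. [r5c4∈{2,6}] in box 5, 6 fits only at r5c4 ⇒ r5c4=6.
Step 3. [r3c2∈{6}] r3c2 is down to just 6. So r3c2=6.
Step 4. [r8c2∈{8}] r8c2 is down to just 8 ⇒ r8c2=8.
Step 5. [r2c4∈{1,2,3,5,9}] 1 has one home in row 2: r2c4, so r2c4=1.
Step 6. [r4c5∈{2,7}] 7 has one home in box 5: r4c5. So r4c5=7.
Step 7. [r5c8∈{5}] r5c8 has the single candidate 5, so r5c8=5.
Step 8. [r8c4∈{3,5,9}] col 4 places 9 nowhere but r8c4 ⇒ r8c4=9.
Step 9. [r8c7∈{3,5,7}] row 8 places 5 nowhere but r8c7 ⇒ r8c7=5.
Step 10. [r7c9∈{6}] r7c9 is down to just 6, so r7c9=6.
Step 11. [r4c1∈{2,6}] r4c1 is the only open cell in row 4 admitting 2. So r4c1=2.
Step 12. [r5c1∈{7}] r5c1 has the single candidate 7. So r5c1=7.
Step 13. [r7c7∈{3,7,8}] r7c7 is the only open cell in row 7 admitting 7, so r7c7=7.
Step 14. [r8c8∈{3}] r8c8 has the single candidate 3. So r8c8=3.
Step 15. [r3c6∈{3,7,8}] in row 3, 7 fits only at r3c6 ⇒ r3c6=7.
Step 16. [r3c5∈{3,5,8}] in row 3, 8 fits only at r3c5 ⇒ r3c5=8.
Step 17. [r3c4∈{3,5}] r3c4 is the only open cell in row 3 admitting 5 ⇒ r3c4=5.
Step 18. [r7c4∈{3}] nothing but 3 survives at r7c4 ⇒ r7c4=3.
Step 19. [r2c5∈{2,3}] across col 5, 3 lands solely at r2c5, so r2c5=3.
Step 20. [r2c6∈{2,9}] r2c6 is the only open cell in row 2 admitting 2, so r2c6=2.
Step 21. [r7c1∈{4}] r7c1 has the single candidate 4 ⇒ r7c1=4.
Step 22. [r8c1∈{6}] nothing but 6 survives at r8c1. So r8c1=6.
Step 23. [r3c3∈{3,4}] col 3 places 3 nowhere but r3c3. So r3c3=3.
Step 24. [r6c1∈{1}] r6c1's peers cover all but 1. So r6c1=1.
Step 25. [r2c7∈{4,9}] across row 2, 9 lands solely at r2c7 ⇒ r2c7=9.
Step 26. [r9c6∈{6,8}] row 9 places 6 nowhere but r9c6. So r9c6=6.
Step 27. [r6c6∈{3}] only 3 remains possible at r6c6 ⇒ r6c6=3.
Step 28. [r6c4∈{2}] r6c4 is down to just 2. So r6c4=2.
Step 29. [r7c6∈{8}] nothing but 8 survives at r7c6, so r7c6=8.
Step 30. [r7c5∈{5}] nothing but 5 survives at r7c5, so r7c5=5.
Step 31. [r9c7∈{8}] nothing but 8 survives at r9c7, so r9c7=8.
Step 32. [r9c2∈{1}] r9c2 is down to just 1. So r9c2=1.
Step 33. [r6c2∈{5}] nothing but 5 survives at r6c2, so r6c2=5.
Step 34. [r1c8∈{7}] r1c8's peers cover all but 7, so r1c8=7.
Step 35. [r2c9∈{5}] nothing but 5 survives at r2c9. So r2c9=5.
Step 36. [r9c5∈{2}] nothing but 2 survives at r9c5, so r9c5=2.
Step 37. [r1c7∈{3}] r1c7 has the single candidate 3. So r1c7=3.
Step 38. [r8c3∈{7}] r8c3's peers cover all but 7. So r8c3=7.
Step 39. [r5c3∈{8}] r5c3's peers cover all but 8 ⇒ r5c3=8.
Step 40. [r8c6∈{4}] r8c6 has the single candidate 4. So r8c6=4.
Step 41. [r2c3∈{4}] r2c3's peers cover all but 4 ⇒ r2c3=4.
Step 42. [r4c3∈{6}] r4c3's peers cover all but 6, so r4c3=6.
Step 43. [r3c7∈{4}] r3c7's peers cover all but 4 ⇒ r3c7=4.
Step 44. [r2c8∈{6}] only 6 remains possible at r2c8 ⇒ r2c8=6.
Step 45. [r1c6∈{9}] r1c6 has the single candidate 9. So r1c6=9.
Step 46. [r9c1∈{3}] nothing but 3 survives at r9c1. So r9c1=3.
Step 47. [r5c7∈{2}] nothing but 2 survives at r5c7, so r5c7=2.

Answer: 5 2 1 4 6 9 3 7 8 / 8 7 4 1 3 2 9 6 5 / 9 6 3 5 8 7 4 2 1 / 2 4 6 8 7 5 1 9 3 / 7 3 8 6 9 1 2 5 4 / 1 5 9 2 4 3 6 8 7 / 4 9 2 3 5 8 7 1 6 / 6 8 7 9 1 4 5 3 2 / 3 1 5 7 2 6 8 4 9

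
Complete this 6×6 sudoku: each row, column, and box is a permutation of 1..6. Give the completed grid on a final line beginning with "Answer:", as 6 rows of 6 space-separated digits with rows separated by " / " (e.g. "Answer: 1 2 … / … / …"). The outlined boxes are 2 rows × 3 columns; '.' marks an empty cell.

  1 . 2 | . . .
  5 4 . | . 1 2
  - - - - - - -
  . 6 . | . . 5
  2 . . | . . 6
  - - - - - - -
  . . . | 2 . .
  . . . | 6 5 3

Step 1. [r5c5∈{4}] r5c5 is down to just 4, so r5c5=4.
Step 2. [r4c5∈{3}] only 3 remains possible at r4c5, so r4c5=3.
Step 3. [r1c2∈{3}] nothing but 3 survives at r1c2 ⇒ r1c2=3.
Step 4. [r6c1∈{4}] r6c1 has the single candidate 4 ⇒ r6c1=4.
Step 5. [r6c3∈{1}] r6c3 has the single candidate 1. So r6c3=1.
Step 6. [r4c2∈{1,5}] r4c2 is the only open cell in col 2 admitting 1 ⇒ r4c2=1.
Step 7. [r4c4∈{4}] r4c4's peers cover all but 4, so r4c4=4.
Step 8. [r5c1∈{3,6}] col 1 places 6 nowhere but r5c1, so r5c1=6.
Step 9. [r5c3∈{3,5}] 3 has one home in row 5: r5c3, so r5c3=3.
Step 10. [r3c4∈{1}] r3c4 is down to just 1, so r3c4=1.
Step 11. [r1c5∈{6}] only 6 remains possible at r1c5, so r1c5=6.
Step 12. [r3c5∈{2}] r3c5 is down to just 2 ⇒ r3c5=2.
Step 13. [r5c2∈{5}] only 5 remains possible at r5c2, so r5c2=5.
Step 14. [r1c6∈{4}] nothing but 4 survives at r1c6 ⇒ r1c6=4.
Step 15. [r5c6∈{1}] nothing but 1 survives at r5c6. So r5c6=1.
Step 16. [r2c3∈{6}] r2c3 has the single candidate 6 ⇒ r2c3=6.
Step 17. [r3c1∈{3}] r3c1's peers cover all but 3 ⇒ r3c1=3.
Step 18. [r3c3∈{4}] nothing but 4 survives at r3c3. So r3c3=4.
Step 19. [r4c3∈{5}] nothing but 5 survives at r4c3 ⇒ r4c3=5.
Step 20. [r2c4∈{3}] r2c4 is down to just 3, so r2c4=3.
Step 21. [r6c2∈{2}] only 2 remains possible at r6c2, so r6c2=2.
Step 22. [r1c4∈{5}] r1c4 has the single candidate 5, so r1c4=5.

Answer: 1 3 2 5 6 4 / 5 4 6 3 1 2 / 3 6 4 1 2 5 / 2 1 5 4 3 6 / 6 5 3 2 4 1 / 4 2 1 6 5 3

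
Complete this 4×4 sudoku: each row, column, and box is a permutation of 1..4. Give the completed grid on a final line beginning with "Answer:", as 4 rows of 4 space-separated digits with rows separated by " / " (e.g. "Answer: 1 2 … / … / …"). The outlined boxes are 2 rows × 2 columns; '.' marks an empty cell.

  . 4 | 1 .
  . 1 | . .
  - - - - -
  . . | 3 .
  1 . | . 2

Step 1. [r1c1∈{2,3}] row 1 places 2 nowhere but r1c1, so r1c1=2.
Step 2. [r4c3∈{4}] r4c3 is down to just 4, so r4c3=4.
Step 3. [r1c4∈{3}] r1c4 is down to just 3. So r1c4=3.
Step 4. [r2c4∈{4}] r2c4 is down to just 4, so r2c4=4.
Step 5. [r4c2∈{3}] r4c2's peers cover all but 3. So r4c2=3.
Step 6. [r2c1∈{3}] only 3 remains possible at r2c1. So r2c1=3.
Step 7. [r3c1∈{4}] r3c1 is down to just 4 ⇒ r3c1=4.
Step 8. [r3c2∈{2}] nothing but 2 survives at r3c2 ⇒ r3c2=2.
Step 9. [r2c3∈{2}] r2c3 is down to just 2. So r2c3=2.
Step 10. [r3c4∈{1}] r3c4's peers cover all but 1, so r3c4=1.

Answer: 2 4 1 3 / 3 1 2 4 / 4 2 3 1 / 1 3 4 2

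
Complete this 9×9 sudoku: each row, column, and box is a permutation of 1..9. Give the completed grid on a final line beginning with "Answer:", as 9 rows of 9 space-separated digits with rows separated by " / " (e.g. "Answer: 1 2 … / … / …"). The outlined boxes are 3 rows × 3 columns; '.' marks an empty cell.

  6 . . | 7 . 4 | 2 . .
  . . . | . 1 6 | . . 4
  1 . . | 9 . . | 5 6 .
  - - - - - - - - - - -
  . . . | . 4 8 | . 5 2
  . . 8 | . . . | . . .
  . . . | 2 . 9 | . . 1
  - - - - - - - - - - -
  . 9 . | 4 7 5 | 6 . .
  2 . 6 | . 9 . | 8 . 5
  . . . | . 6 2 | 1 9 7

Step 1. [r5c2∈{1,2,3,4,5,6,7}] across row 5, 2 lands solely at r5c2. So r5c2=2.
Step 2. [r3c6∈{3}] r3c6 is down to just 3, so r3c6=3.
Step 3. [r8c2∈{1,3,4,7}] r8c2 is the only open cell in row 8 admitting 7, so r8c2=7.
Step 4. [r3c3∈{2,4,7}] row 3 places 7 nowhere but r3c3. So r3c3=7.
Step 5. [r7c9∈{3}] only 3 remains possible at r7c9, so r7c9=3.
Step 6. [r3c9∈{8}] only 8 remains possible at r3c9, so r3c9=8.
Step 7. [r5c6∈{1,7}] r5c6 is the only open cell in col 6 admitting 7 ⇒ r5c6=7.
Step 8. [r5c4∈{1,3,5,6}] 1 has one home in row 5: r5c4. So r5c4=1.
Step 9. [r2c4∈{5,8}] in col 4, 5 fits only at r2c4, so r2c4=5.
Step 10. [r6c2∈{3,4,5,6}] r6c2 is the only open cell in row 6 admitting 6. So r6c2=6.
Step 11. [r1c9∈{9}] only 9 remains possible at r1c9 ⇒ r1c9=9.
Step 12. [r9c4∈{3,8}] r9c4 is the only open cell in col 4 admitting 8, so r9c4=8.
Step 13. [r6c8∈{3,4,7,8}] r6c8 is the only open cell in row 6 admitting 8. So r6c8=8.
Step 14. [r2c3∈{2,3,9}] across row 2, 2 lands solely at r2c3, so r2c3=2.
Step 15. [r4c3∈{1,3,9}] across col 3, 9 lands solely at r4c3 ⇒ r4c3=9.
Step 16. [r2c8∈{3,7}] col 8 places 7 nowhere but r2c8. So r2c8=7.
Step 17. [r2c7∈{3}] r2c7's peers cover all but 3 ⇒ r2c7=3.
Step 18. [r5c8∈{3,4}] in col 8, 3 fits only at r5c8 ⇒ r5c8=3.
Step 19. [r6c5∈{3,5}] r6c5 is the only open cell in col 5 admitting 3 ⇒ r6c5=3.
Step 20. [r4c7∈{7}] nothing but 7 survives at r4c7. So r4c7=7.
Step 21. [r6c7∈{4}] nothing but 4 survives at r6c7, so r6c7=4.
Step 22. [r6c3∈{5}] r6c3's peers cover all but 5 ⇒ r6c3=5.
Step 23. [r1c2∈{3,5,8}] across row 1, 5 lands solely at r1c2. So r1c2=5.
Step 24. [r9c3∈{3,4}] across col 3, 4 lands solely at r9c3 ⇒ r9c3=4.
Step 25. [r9c2∈{3}] r9c2's peers cover all but 3. So r9c2=3.
Step 26. [r2c2∈{8}] r2c2's peers cover all but 8 ⇒ r2c2=8.
Step 27. [r8c6∈{1}] r8c6 has the single candidate 1 ⇒ r8c6=1.
Step 28. [r6c1∈{7}] r6c1's peers cover all but 7. So r6c1=7.
Step 29. [r7c3∈{1}] nothing but 1 survives at r7c3. So r7c3=1.
Step 30. [r1c8∈{1}] r1c8 has the single candidate 1, so r1c8=1.
Step 31. [r9c1∈{5}] r9c1 has the single candidate 5. So r9c1=5.
Step 32. [r5c7∈{9}] nothing but 9 survives at r5c7 ⇒ r5c7=9.
Step 33. [r5c9∈{6}] r5c9's peers cover all but 6. So r5c9=6.
Step 34. [r3c5∈{2}] nothing but 2 survives at r3c5. So r3c5=2.
Step 35. [r7c8∈{2}] only 2 remains possible at r7c8 ⇒ r7c8=2.
Step 36. [r8c8∈{4}] r8c8 has the single candidate 4, so r8c8=4.
Step 37. [r4c4∈{6}] nothing but 6 survives at r4c4, so r4c4=6.
Step 38. [r5c1∈{4}] r5c1 is down to just 4. So r5c1=4.
Step 39. [r3c2∈{4}] nothing but 4 survives at r3c2 ⇒ r3c2=4.
Step 40. [r8c4∈{3}] only 3 remains possible at r8c4, so r8c4=3.
Step 41. [r5c5∈{5}] r5c5 is down to just 5, so r5c5=5.
Step 42. [r4c2∈{1}] r4c2 has the single candidate 1, so r4c2=1.
Step 43. [r1c5∈{8}] r1c5's peers cover all but 8. So r1c5=8.
Step 44. [r7c1∈{8}] r7c1 is down to just 8. So r7c1=8.
Step 45. [r1c3∈{3}] r1c3 is down to just 3, so r1c3=3.
Step 46. [r4c1∈{3}] only 3 remains possible at r4c1 ⇒ r4c1=3.
Step 47. [r2c1∈{9}] r2c1 is down to just 9. So r2c1=9.

Answer: 6 5 3 7 8 4 2 1 9 / 9 8 2 5 1 6 3 7 4 / 1 4 7 9 2 3 5 6 8 / 3 1 9 6 4 8 7 5 2 / 4 2 8 1 5 7 9 3 6 / 7 6 5 2 3 9 4 8 1 / 8 9 1 4 7 5 6 2 3 / 2 7 6 3 9 1 8 4 5 / 5 3 4 8 6 2 1 9 7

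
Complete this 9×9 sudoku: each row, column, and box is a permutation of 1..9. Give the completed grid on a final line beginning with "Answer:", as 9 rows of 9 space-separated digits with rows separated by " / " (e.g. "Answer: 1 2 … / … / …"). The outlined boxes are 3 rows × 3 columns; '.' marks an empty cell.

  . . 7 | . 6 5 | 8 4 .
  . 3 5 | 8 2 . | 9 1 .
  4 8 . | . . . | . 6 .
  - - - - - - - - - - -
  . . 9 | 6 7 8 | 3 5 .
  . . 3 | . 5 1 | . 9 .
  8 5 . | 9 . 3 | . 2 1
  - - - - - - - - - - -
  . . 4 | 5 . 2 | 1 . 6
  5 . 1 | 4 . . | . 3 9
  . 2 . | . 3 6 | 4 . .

Step 1. [r2c9∈{7}] r2c9 has the single candidate 7 ⇒ r2c9=7.
Step 2. [r7c5∈{8,9}] 9 has one home in box 8: r7c5 ⇒ r7c5=9.
Step 3. [r7c2∈{7}] r7c2 has the single candidate 7 ⇒ r7c2=7.
Step 4. [r9c8∈{7,8}] 7 has one home in col 8: r9c8. So r9c8=7.
Step 5. [r3c4∈{1,3,7}] col 4 places 7 nowhere but r3c4, so r3c4=7.
Step 6. [r4c1∈{1,2}] 2 has one home in row 4: r4c1 ⇒ r4c1=2.
Step 7. [r1c9∈{2,3}] 2 has one home in row 1: r1c9. So r1c9=2.
Step 8. [r6c3∈{6}] only 6 remains possible at r6c3 ⇒ r6c3=6.
Step 9. [r1c1∈{1,9}] 1 has one home in col 1: r1c1. So r1c1=1.
Step 10. [r9c9∈{5,8}] 5 has one home in row 9: r9c9. So r9c9=5.
Step 11. [r5c2∈{4}] r5c2 has the single candidate 4, so r5c2=4.
Step 12. [r5c7∈{6,7}] in row 5, 6 fits only at r5c7. So r5c7=6.
Step 13. [r9c3∈{8}] r9c3's peers cover all but 8, so r9c3=8.
Step 14. [r8c7∈{2}] r8c7's peers cover all but 2 ⇒ r8c7=2.
Step 15. [r9c1∈{9}] only 9 remains possible at r9c1 ⇒ r9c1=9.
Step 16. [r8c2∈{6}] only 6 remains possible at r8c2 ⇒ r8c2=6.
Step 17. [r9c4∈{1}] only 1 remains possible at r9c4, so r9c4=1.
Step 18. [r2c6∈{4}] r2c6's peers cover all but 4 ⇒ r2c6=4.
Step 19. [r3c3∈{2}] nothing but 2 survives at r3c3, so r3c3=2.
Step 20. [r8c6∈{7}] r8c6 has the single candidate 7, so r8c6=7.
Step 21. [r3c6∈{9}] r3c6 is down to just 9, so r3c6=9.
Step 22. [r3c9∈{3}] r3c9 has the single candidate 3. So r3c9=3.
Step 23. [r5c4∈{2}] r5c4 has the single candidate 2, so r5c4=2.
Step 24. [r6c7∈{7}] nothing but 7 survives at r6c7, so r6c7=7.
Step 25. [r1c4∈{3}] r1c4 has the single candidate 3, so r1c4=3.
Step 26. [r7c1∈{3}] nothing but 3 survives at r7c1, so r7c1=3.
Step 27. [r4c2∈{1}] only 1 remains possible at r4c2. So r4c2=1.
Step 28. [r3c5∈{1}] r3c5 is down to just 1 ⇒ r3c5=1.
Step 29. [r2c1∈{6}] r2c1 is down to just 6. So r2c1=6.
Step 30. [r6c5∈{4}] r6c5 has the single candidate 4, so r6c5=4.
Step 31. [r5c1∈{7}] only 7 remains possible at r5c1, so r5c1=7.
Step 32. [r5c9∈{8}] r5c9 has the single candidate 8 ⇒ r5c9=8.
Step 33. [r8c5∈{8}] nothing but 8 survives at r8c5, so r8c5=8.
Step 34. [r3c7∈{5}] r3c7 has the single candidate 5. So r3c7=5.
Step 35. [r1c2∈{9}] nothing but 9 survives at r1c2 ⇒ r1c2=9.
Step 36. [r4c9∈{4}] r4c9 has the single candidate 4. So r4c9=4.
Step 37. [r7c8∈{8}] r7c8's peers cover all but 8. So r7c8=8.

Answer: 1 9 7 3 6 5 8 4 2 / 6 3 5 8 2 4 9 1 7 / 4 8 2 7 1 9 5 6 3 / 2 1 9 6 7 8 3 5 4 / 7 4 3 2 5 1 6 9 8 / 8 5 6 9 4 3 7 2 1 / 3 7 4 5 9 2 1 8 6 / 5 6 1 4 8 7 2 3 9 / 9 2 8 1 3 6 4 7 5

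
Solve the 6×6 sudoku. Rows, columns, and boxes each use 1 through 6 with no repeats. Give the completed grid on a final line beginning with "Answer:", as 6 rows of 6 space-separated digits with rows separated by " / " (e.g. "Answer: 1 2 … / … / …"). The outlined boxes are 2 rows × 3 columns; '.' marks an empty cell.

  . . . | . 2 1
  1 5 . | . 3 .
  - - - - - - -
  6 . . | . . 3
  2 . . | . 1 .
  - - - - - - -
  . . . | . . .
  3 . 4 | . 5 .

Step 1. [r5c5∈{4,6}] 6 has one home in col 5: r5c5, so r5c5=6.
Step 2. [r4c6∈{4,5,6}] across col 6, 5 lands solely at r4c6 ⇒ r4c6=5.
Step 3. [r6c6∈{2}] nothing but 2 survives at r6c6, so r6c6=2.
Step 4. [r2c6∈{4,6}] 6 has one home in col 6: r2c6, so r2c6=6.
Step 5. [r2c4∈{4}] r2c4 has the single candidate 4, so r2c4=4.
Step 6. [r4c2∈{3,4}] row 4 places 4 nowhere but r4c2. So r4c2=4.
Step 7. [r3c2∈{1}] r3c2 has the single candidate 1. So r3c2=1.
Step 8. [r5c3∈{1,2,5}] across col 3, 1 lands solely at r5c3. So r5c3=1.
Step 9. [r1c3∈{3,6}] r1c3 is the only open cell in col 3 admitting 6 ⇒ r1c3=6.
Step 10. [r5c4∈{3}] nothing but 3 survives at r5c4 ⇒ r5c4=3.
Step 11. [r2c3∈{2}] only 2 remains possible at r2c3, so r2c3=2.
Step 12. [r6c4∈{1}] r6c4 has the single candidate 1 ⇒ r6c4=1.
Step 13. [r1c2∈{3}] r1c2 is down to just 3 ⇒ r1c2=3.
Step 14. [r5c6∈{4}] r5c6 is down to just 4. So r5c6=4.
Step 15. [r1c1∈{4}] nothing but 4 survives at r1c1, so r1c1=4.
Step 16. [r3c4∈{2}] nothing but 2 survives at r3c4, so r3c4=2.
Step 17. [r4c4∈{6}] only 6 remains possible at r4c4. So r4c4=6.
Step 18. [r5c1∈{5}] r5c1 has the single candidate 5, so r5c1=5.
Step 19. [r4c3∈{3}] r4c3 is down to just 3. So r4c3=3.
Step 20. [r3c3∈{5}] nothing but 5 survives at r3c3 ⇒ r3c3=5.
Step 21. [r1c4∈{5}] r1c4's peers cover all but 5 ⇒ r1c4=5.
Step 22. [r5c2∈{2}] r5c2 is down to just 2. So r5c2=2.
Step 23. [r3c5∈{4}] r3c5 is down to just 4. So r3c5=4.
Step 24. [r6c2∈{6}] r6c2 has the single candidate 6, so r6c2=6.

Answer: 4 3 6 5 2 1 / 1 5 2 4 3 6 / 6 1 5 2 4 3 / 2 4 3 6 1 5 / 5 2 1 3 6 4 / 3 6 4 1 5 2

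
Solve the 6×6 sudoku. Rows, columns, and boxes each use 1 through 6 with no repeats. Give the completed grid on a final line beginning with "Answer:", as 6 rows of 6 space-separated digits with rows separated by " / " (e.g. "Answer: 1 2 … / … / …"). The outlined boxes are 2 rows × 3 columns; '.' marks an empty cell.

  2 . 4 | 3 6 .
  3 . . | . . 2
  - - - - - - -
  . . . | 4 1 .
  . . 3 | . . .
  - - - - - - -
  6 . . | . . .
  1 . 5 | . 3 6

Step 1. [r4c6∈{5}] r4c6 has the single candidate 5 ⇒ r4c6=5.
Step 2. [r5c3∈{2}] r5c3 is down to just 2, so r5c3=2.
Step 3. [r4c2∈{1,2,4,6}] r4c2 is the only open cell in row 4 admitting 1, so r4c2=1.
Step 4. [r5c6∈{1,4}] across col 6, 4 lands solely at r5c6, so r5c6=4.
Step 5. [r5c4∈{1,5}] in row 5, 1 fits only at r5c4 ⇒ r5c4=1.
Step 6. [r3c3∈{6}] nothing but 6 survives at r3c3, so r3c3=6.
Step 7. [r1c2∈{5}] only 5 remains possible at r1c2 ⇒ r1c2=5.
Step 8. [r6c4∈{2}] r6c4 has the single candidate 2 ⇒ r6c4=2.
Step 9. [r5c5∈{5}] r5c5 has the single candidate 5, so r5c5=5.
Step 10. [r4c1∈{4}] only 4 remains possible at r4c1. So r4c1=4.
Step 11. [r2c2∈{6}] r2c2 has the single candidate 6 ⇒ r2c2=6.
Step 12. [r3c1∈{5}] r3c1 has the single candidate 5. So r3c1=5.
Step 13. [r6c2∈{4}] nothing but 4 survives at r6c2 ⇒ r6c2=4.
Step 14. [r2c3∈{1}] r2c3 has the single candidate 1. So r2c3=1.
Step 15. [r2c4∈{5}] nothing but 5 survives at r2c4. So r2c4=5.
Step 16. [r4c4∈{6}] nothing but 6 survives at r4c4. So r4c4=6.
Step 17. [r3c2∈{2}] r3c2 is down to just 2 ⇒ r3c2=2.
Step 18. [r3c6∈{3}] r3c6's peers cover all but 3, so r3c6=3.
Step 19. [r2c5∈{4}] r2c5 has the single candidate 4 ⇒ r2c5=4.
Step 20. [r4c5∈{2}] r4c5 has the single candidate 2, so r4c5=2.
Step 21. [r5c2∈{3}] nothing but 3 survives at r5c2, so r5c2=3.
Step 22. [r1c6∈{1}] only 1 remains possible at r1c6, so r1c6=1.

Answer: 2 5 4 3 6 1 / 3 6 1 5 4 2 / 5 2 6 4 1 3 / 4 1 3 6 2 5 / 6 3 2 1 5 4 / 1 4 5 2 3 6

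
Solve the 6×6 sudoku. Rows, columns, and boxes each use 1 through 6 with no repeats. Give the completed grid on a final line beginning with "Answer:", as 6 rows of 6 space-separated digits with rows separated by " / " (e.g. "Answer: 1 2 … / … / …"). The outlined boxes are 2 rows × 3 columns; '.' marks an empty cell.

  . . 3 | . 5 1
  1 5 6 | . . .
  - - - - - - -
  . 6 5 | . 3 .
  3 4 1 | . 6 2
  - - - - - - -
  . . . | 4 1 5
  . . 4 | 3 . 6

Step 1. [r5c3∈{2}] only 2 remains possible at r5c3. So r5c3=2.
Step 2. [r2c5∈{2,4}] in col 5, 4 fits only at r2c5. So r2c5=4.
Step 3. [r1c2∈{2}] only 2 remains possible at r1c2. So r1c2=2.
Step 4. [r3c1∈{2}] only 2 remains possible at r3c1 ⇒ r3c1=2.
Step 5. [r5c2∈{3}] r5c2 is down to just 3, so r5c2=3.
Step 6. [r1c1∈{4}] r1c1's peers cover all but 4. So r1c1=4.
Step 7. [r4c4∈{5}] r4c4's peers cover all but 5 ⇒ r4c4=5.
Step 8. [r2c4∈{2}] only 2 remains possible at r2c4. So r2c4=2.
Step 9. [r1c4∈{6}] nothing but 6 survives at r1c4, so r1c4=6.
Step 10. [r6c2∈{1}] r6c2 is down to just 1, so r6c2=1.
Step 11. [r3c6∈{4}] nothing but 4 survives at r3c6. So r3c6=4.
Step 12. [r5c1∈{6}] r5c1 has the single candidate 6, so r5c1=6.
Step 13. [r2c6∈{3}] r2c6 is down to just 3. So r2c6=3.
Step 14. [r6c5∈{2}] nothing but 2 survives at r6c5, so r6c5=2.
Step 15. [r6c1∈{5}] r6c1 has the single candidate 5. So r6c1=5.
Step 16. [r3c4∈{1}] only 1 remains possible at r3c4. So r3c4=1.

Answer: 4 2 3 6 5 1 / 1 5 6 2 4 3 / 2 6 5 1 3 4 / 3 4 1 5 6 2 / 6 3 2 4 1 5 / 5 1 4 3 2 6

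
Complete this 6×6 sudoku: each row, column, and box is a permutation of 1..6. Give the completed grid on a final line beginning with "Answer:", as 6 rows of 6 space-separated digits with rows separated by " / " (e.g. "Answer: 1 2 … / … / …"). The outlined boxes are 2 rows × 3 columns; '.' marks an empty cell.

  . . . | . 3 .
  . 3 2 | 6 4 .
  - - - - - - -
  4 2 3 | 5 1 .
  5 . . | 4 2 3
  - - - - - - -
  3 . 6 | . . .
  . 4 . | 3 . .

Step 1. [r2c1∈{1}] only 1 remains possible at r2c1. So r2c1=1.
Step 2. [r5c5∈{5}] r5c5 is down to just 5. So r5c5=5.
Step 3. [r5c2∈{1}] nothing but 1 survives at r5c2, so r5c2=1.
Step 4. [r5c4∈{2}] r5c4 is down to just 2 ⇒ r5c4=2.
Step 5. [r1c2∈{5,6}] in col 2, 5 fits only at r1c2. So r1c2=5.
Step 6. [r6c6∈{1,6}] 1 has one home in row 6: r6c6, so r6c6=1.
Step 7. [r4c3∈{1}] only 1 remains possible at r4c3. So r4c3=1.
Step 8. [r1c1∈{6}] r1c1's peers cover all but 6. So r1c1=6.
Step 9. [r4c2∈{6}] r4c2 has the single candidate 6 ⇒ r4c2=6.
Step 10. [r1c4∈{1}] r1c4 is down to just 1. So r1c4=1.
Step 11. [r6c5∈{6}] r6c5 has the single candidate 6, so r6c5=6.
Step 12. [r2c6∈{5}] r2c6 has the single candidate 5. So r2c6=5.
Step 13. [r6c3∈{5}] only 5 remains possible at r6c3 ⇒ r6c3=5.
Step 14. [r6c1∈{2}] r6c1's peers cover all but 2. So r6c1=2.
Step 15. [r1c3∈{4}] r1c3's peers cover all but 4. So r1c3=4.
Step 16. [r1c6∈{2}] nothing but 2 survives at r1c6, so r1c6=2.
Step 17. [r3c6∈{6}] r3c6 has the single candidate 6 ⇒ r3c6=6.
Step 18. [r5c6∈{4}] nothing but 4 survives at r5c6. So r5c6=4.

Answer: 6 5 4 1 3 2 / 1 3 2 6 4 5 / 4 2 3 5 1 6 / 5 6 1 4 2 3 / 3 1 6 2 5 4 / 2 4 5 3 6 1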